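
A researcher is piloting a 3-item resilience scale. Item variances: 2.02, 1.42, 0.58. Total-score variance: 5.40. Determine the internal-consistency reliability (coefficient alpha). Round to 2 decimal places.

coefficient alpha = 0.38

ΣVar(i) = 2.02 + 1.42 + 0.58 = 4.02
α = (k/(k−1))·(1 − ΣVar(i)/σ²_total) = (3/2)·(1 − 4.02/5.40) = 0.38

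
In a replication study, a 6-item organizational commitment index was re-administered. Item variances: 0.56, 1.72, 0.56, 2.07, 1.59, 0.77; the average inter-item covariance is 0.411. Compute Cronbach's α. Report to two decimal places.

Cronbach's α = 0.75

Σσ²ᵢ = 0.56 + 1.72 + 0.56 + 2.07 + 1.59 + 0.77 = 7.27
Sum of the 15 distinct covariances = 15 × 0.411 = 6.165
total variance = Σσ²ᵢ + 2·Σcov = 7.27 + 2 × 6.165 = 19.600
α = (6/5)·(1 − 7.27/19.600) = 0.75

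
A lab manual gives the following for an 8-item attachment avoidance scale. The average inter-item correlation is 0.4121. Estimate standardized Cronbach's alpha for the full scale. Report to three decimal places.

Standardized α = k·r̄ / (1 + (k−1)·r̄) = 8 × 0.4121 / (1 + 7 × 0.4121)
  = 3.2968 / 3.8847 = 0.849

standardized Cronbach's alpha = 0.849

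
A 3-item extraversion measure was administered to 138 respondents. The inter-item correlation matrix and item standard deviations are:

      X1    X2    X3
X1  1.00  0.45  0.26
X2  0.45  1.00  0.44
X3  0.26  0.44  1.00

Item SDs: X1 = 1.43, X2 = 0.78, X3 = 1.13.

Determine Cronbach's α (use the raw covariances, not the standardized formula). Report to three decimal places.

Cronbach's α = 0.600

Σσ²ᵢ = 1.43² + 0.78² + 1.13² = 3.9302
Covariances σ_ij = r_ij · s_i · s_j:
  σ(X1,X2) = 0.45 × 1.43 × 0.78 = 0.5019
  σ(X1,X3) = 0.26 × 1.43 × 1.13 = 0.4201
  σ(X2,X3) = 0.44 × 0.78 × 1.13 = 0.3878
σ²_T = Σσ²ᵢ + 2·Σσ_ij = 3.9302 + 2 × 1.3098 = 6.5498
α = (3/2)·(1 − 3.9302/6.5498) = 0.600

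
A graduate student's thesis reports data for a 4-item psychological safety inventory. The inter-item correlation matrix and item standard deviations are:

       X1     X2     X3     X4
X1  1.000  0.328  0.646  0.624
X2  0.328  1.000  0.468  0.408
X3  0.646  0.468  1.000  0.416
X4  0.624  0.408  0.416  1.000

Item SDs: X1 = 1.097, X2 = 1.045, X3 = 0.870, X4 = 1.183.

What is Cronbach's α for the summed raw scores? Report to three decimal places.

Σσ²ᵢ = 1.097² + 1.045² + 0.870² + 1.183² = 4.4518
Covariances σ_ij = r_ij · s_i · s_j:
  σ(X1,X2) = 0.328 × 1.097 × 1.045 = 0.3760
  σ(X1,X3) = 0.646 × 1.097 × 0.870 = 0.6165
  σ(X1,X4) = 0.624 × 1.097 × 1.183 = 0.8098
  σ(X2,X3) = 0.468 × 1.045 × 0.870 = 0.4255
  σ(X2,X4) = 0.408 × 1.045 × 1.183 = 0.5044
  σ(X3,X4) = 0.416 × 0.870 × 1.183 = 0.4282
σ²_T = Σσ²ᵢ + 2·Σσ_ij = 4.4518 + 2 × 3.1604 = 10.7726
α = (4/3)·(1 − 4.4518/10.7726) = 0.782

α = 0.782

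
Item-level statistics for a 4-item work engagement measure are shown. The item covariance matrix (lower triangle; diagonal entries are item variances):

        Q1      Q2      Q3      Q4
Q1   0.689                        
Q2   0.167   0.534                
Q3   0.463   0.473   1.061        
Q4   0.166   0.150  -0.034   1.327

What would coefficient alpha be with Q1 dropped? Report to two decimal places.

Remaining items: Q2, Q3, Q4 (k = 3).
Σσᵢ² = 0.534 + 1.061 + 1.327 = 2.922
σ²_T = 2.922 + 2 × 0.589 = 4.100
α (item deleted) = (3/2)·(1 − 2.922/4.100) = 0.43

α = 0.43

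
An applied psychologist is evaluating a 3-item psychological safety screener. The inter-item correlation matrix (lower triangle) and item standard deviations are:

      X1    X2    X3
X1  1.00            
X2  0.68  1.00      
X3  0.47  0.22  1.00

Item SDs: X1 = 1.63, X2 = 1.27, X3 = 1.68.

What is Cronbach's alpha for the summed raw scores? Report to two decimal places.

Cronbach's alpha = 0.71

Σσ²ᵢ = 1.63² + 1.27² + 1.68² = 7.0922
Covariances σ_ij = r_ij · s_i · s_j:
  σ(X1,X2) = 0.68 × 1.63 × 1.27 = 1.4077
  σ(X1,X3) = 0.47 × 1.63 × 1.68 = 1.2870
  σ(X2,X3) = 0.22 × 1.27 × 1.68 = 0.4694
σ²_T = Σσ²ᵢ + 2·Σσ_ij = 7.0922 + 2 × 3.1641 = 13.4204
α = (3/2)·(1 − 7.0922/13.4204) = 0.71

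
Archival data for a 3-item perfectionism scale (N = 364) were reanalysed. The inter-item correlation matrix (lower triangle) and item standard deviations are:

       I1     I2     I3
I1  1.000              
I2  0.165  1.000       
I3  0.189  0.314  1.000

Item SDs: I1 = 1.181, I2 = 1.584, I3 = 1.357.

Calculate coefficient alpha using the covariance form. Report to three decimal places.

α = 0.464

Σσ²ᵢ = 1.181² + 1.584² + 1.357² = 5.7453
Covariances σ_ij = r_ij · s_i · s_j:
  σ(I1,I2) = 0.165 × 1.181 × 1.584 = 0.3087
  σ(I1,I3) = 0.189 × 1.181 × 1.357 = 0.3029
  σ(I2,I3) = 0.314 × 1.584 × 1.357 = 0.6749
σ²_T = Σσ²ᵢ + 2·Σσ_ij = 5.7453 + 2 × 1.2865 = 8.3183
α = (3/2)·(1 − 5.7453/8.3183) = 0.464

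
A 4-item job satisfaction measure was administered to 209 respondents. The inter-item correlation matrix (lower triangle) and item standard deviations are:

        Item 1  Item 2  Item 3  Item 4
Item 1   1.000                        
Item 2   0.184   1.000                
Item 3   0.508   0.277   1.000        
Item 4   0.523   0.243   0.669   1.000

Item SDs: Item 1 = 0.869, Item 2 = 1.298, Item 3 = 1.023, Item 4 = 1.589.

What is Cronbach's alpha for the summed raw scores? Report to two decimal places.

α = 0.70

Σσ²ᵢ = 0.869² + 1.298² + 1.023² + 1.589² = 6.0114
Covariances σ_ij = r_ij · s_i · s_j:
  σ(Item 1,Item 2) = 0.184 × 0.869 × 1.298 = 0.2075
  σ(Item 1,Item 3) = 0.508 × 0.869 × 1.023 = 0.4516
  σ(Item 1,Item 4) = 0.523 × 0.869 × 1.589 = 0.7222
  σ(Item 2,Item 3) = 0.277 × 1.298 × 1.023 = 0.3678
  σ(Item 2,Item 4) = 0.243 × 1.298 × 1.589 = 0.5012
  σ(Item 3,Item 4) = 0.669 × 1.023 × 1.589 = 1.0875
σ²_T = Σσ²ᵢ + 2·Σσ_ij = 6.0114 + 2 × 3.3378 = 12.6870
α = (4/3)·(1 − 6.0114/12.6870) = 0.70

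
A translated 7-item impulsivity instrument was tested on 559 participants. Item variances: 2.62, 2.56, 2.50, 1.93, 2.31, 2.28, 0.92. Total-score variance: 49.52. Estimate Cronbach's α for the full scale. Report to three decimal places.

α = 0.810

ΣVar(i) = 2.62 + 2.56 + 2.50 + 1.93 + 2.31 + 2.28 + 0.92 = 15.12
α = (k/(k−1))·(1 − ΣVar(i)/σ²_total) = (7/6)·(1 − 15.12/49.52) = 0.810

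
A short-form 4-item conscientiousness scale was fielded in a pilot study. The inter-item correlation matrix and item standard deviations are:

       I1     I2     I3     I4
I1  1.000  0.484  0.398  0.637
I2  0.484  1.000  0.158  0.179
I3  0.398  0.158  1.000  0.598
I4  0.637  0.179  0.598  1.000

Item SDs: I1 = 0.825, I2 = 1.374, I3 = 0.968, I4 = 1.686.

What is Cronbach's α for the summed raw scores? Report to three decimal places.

Cronbach's α = 0.685

Σσ²ᵢ = 0.825² + 1.374² + 0.968² + 1.686² = 6.3481
Covariances σ_ij = r_ij · s_i · s_j:
  σ(I1,I2) = 0.484 × 0.825 × 1.374 = 0.5486
  σ(I1,I3) = 0.398 × 0.825 × 0.968 = 0.3178
  σ(I1,I4) = 0.637 × 0.825 × 1.686 = 0.8860
  σ(I2,I3) = 0.158 × 1.374 × 0.968 = 0.2101
  σ(I2,I4) = 0.179 × 1.374 × 1.686 = 0.4147
  σ(I3,I4) = 0.598 × 0.968 × 1.686 = 0.9760
σ²_T = Σσ²ᵢ + 2·Σσ_ij = 6.3481 + 2 × 3.3532 = 13.0545
α = (4/3)·(1 − 6.3481/13.0545) = 0.685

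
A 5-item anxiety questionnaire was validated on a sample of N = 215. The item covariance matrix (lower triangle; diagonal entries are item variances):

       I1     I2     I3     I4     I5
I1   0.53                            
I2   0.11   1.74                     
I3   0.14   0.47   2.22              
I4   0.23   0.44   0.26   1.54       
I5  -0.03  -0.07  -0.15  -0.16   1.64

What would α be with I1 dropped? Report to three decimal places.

Remaining items: I2, I3, I4, I5 (k = 4).
Σσᵢ² = 1.74 + 2.22 + 1.54 + 1.64 = 7.14
σ²_total = 7.14 + 2 × 0.79 = 8.72
α (item deleted) = (4/3)·(1 − 7.14/8.72) = 0.242

α = 0.242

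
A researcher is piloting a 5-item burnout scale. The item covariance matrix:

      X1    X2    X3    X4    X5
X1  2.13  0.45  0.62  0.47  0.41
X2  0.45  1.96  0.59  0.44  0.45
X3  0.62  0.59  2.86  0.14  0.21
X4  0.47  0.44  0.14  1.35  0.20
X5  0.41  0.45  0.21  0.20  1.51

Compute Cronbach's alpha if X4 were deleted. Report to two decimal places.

Remaining items: X1, X2, X3, X5 (k = 4).
ΣVar(i) = 2.13 + 1.96 + 2.86 + 1.51 = 8.46
total variance = 8.46 + 2 × 2.73 = 13.92
α (item deleted) = (4/3)·(1 − 8.46/13.92) = 0.52

α = 0.52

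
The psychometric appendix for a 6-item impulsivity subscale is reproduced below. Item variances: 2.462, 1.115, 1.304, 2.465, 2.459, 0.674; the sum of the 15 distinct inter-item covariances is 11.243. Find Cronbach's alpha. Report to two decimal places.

α = 0.82

Σσ²ᵢ = 2.462 + 1.115 + 1.304 + 2.465 + 2.459 + 0.674 = 10.479
Sum of distinct covariances = 11.243
Var(T) = Σσ²ᵢ + 2·Σcov = 10.479 + 2 × 11.243 = 32.965
α = (6/5)·(1 − 10.479/32.965) = 0.82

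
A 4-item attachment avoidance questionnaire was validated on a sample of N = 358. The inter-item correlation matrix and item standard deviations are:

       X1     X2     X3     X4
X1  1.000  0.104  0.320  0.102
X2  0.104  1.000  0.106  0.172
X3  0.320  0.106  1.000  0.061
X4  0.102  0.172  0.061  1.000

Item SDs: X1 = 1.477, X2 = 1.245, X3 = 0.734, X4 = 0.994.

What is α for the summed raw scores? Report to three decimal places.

Σσ²ᵢ = 1.477² + 1.245² + 0.734² + 0.994² = 5.2583
Covariances σ_ij = r_ij · s_i · s_j:
  σ(X1,X2) = 0.104 × 1.477 × 1.245 = 0.1912
  σ(X1,X3) = 0.320 × 1.477 × 0.734 = 0.3469
  σ(X1,X4) = 0.102 × 1.477 × 0.994 = 0.1498
  σ(X2,X3) = 0.106 × 1.245 × 0.734 = 0.0969
  σ(X2,X4) = 0.172 × 1.245 × 0.994 = 0.2129
  σ(X3,X4) = 0.061 × 0.734 × 0.994 = 0.0445
σ²_T = Σσ²ᵢ + 2·Σσ_ij = 5.2583 + 2 × 1.0422 = 7.3427
α = (4/3)·(1 − 5.2583/7.3427) = 0.378

α = 0.378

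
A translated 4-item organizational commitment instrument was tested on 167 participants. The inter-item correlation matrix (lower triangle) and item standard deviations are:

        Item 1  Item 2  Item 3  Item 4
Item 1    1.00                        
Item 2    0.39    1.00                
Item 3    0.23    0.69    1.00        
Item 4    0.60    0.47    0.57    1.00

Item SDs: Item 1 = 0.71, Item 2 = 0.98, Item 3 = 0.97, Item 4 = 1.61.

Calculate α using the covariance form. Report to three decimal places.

Σσ²ᵢ = 0.71² + 0.98² + 0.97² + 1.61² = 4.9975
Covariances σ_ij = r_ij · s_i · s_j:
  σ(Item 1,Item 2) = 0.39 × 0.71 × 0.98 = 0.2714
  σ(Item 1,Item 3) = 0.23 × 0.71 × 0.97 = 0.1584
  σ(Item 1,Item 4) = 0.60 × 0.71 × 1.61 = 0.6859
  σ(Item 2,Item 3) = 0.69 × 0.98 × 0.97 = 0.6559
  σ(Item 2,Item 4) = 0.47 × 0.98 × 1.61 = 0.7416
  σ(Item 3,Item 4) = 0.57 × 0.97 × 1.61 = 0.8902
σ²_T = Σσ²ᵢ + 2·Σσ_ij = 4.9975 + 2 × 3.4034 = 11.8043
α = (4/3)·(1 − 4.9975/11.8043) = 0.769

α = 0.769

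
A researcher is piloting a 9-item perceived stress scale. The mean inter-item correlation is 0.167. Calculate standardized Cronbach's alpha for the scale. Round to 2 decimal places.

standardized Cronbach's alpha = 0.64

Standardized α = k·r̄ / (1 + (k−1)·r̄) = 9 × 0.167 / (1 + 8 × 0.167)
  = 1.5030 / 2.3360 = 0.64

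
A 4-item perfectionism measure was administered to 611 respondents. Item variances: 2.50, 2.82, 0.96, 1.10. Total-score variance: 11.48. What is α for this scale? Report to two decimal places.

Σσ²ᵢ = 2.50 + 2.82 + 0.96 + 1.10 = 7.38
α = (k/(k−1))·(1 − Σσ²ᵢ/total variance) = (4/3)·(1 − 7.38/11.48) = 0.48

α = 0.48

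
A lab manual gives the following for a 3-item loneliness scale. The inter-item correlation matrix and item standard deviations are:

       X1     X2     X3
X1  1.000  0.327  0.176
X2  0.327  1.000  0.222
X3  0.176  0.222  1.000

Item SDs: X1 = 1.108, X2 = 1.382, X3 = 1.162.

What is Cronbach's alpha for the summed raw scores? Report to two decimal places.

Σσ²ᵢ = 1.108² + 1.382² + 1.162² = 4.4878
Covariances σ_ij = r_ij · s_i · s_j:
  σ(X1,X2) = 0.327 × 1.108 × 1.382 = 0.5007
  σ(X1,X3) = 0.176 × 1.108 × 1.162 = 0.2266
  σ(X2,X3) = 0.222 × 1.382 × 1.162 = 0.3565
σ²_T = Σσ²ᵢ + 2·Σσ_ij = 4.4878 + 2 × 1.0838 = 6.6554
α = (3/2)·(1 − 4.4878/6.6554) = 0.49

α = 0.49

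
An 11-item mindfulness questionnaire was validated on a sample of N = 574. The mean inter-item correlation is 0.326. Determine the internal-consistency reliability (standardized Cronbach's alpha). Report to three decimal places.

Standardized α = k·r̄ / (1 + (k−1)·r̄) = 11 × 0.326 / (1 + 10 × 0.326)
  = 3.5860 / 4.2600 = 0.842

standardized Cronbach's alpha = 0.842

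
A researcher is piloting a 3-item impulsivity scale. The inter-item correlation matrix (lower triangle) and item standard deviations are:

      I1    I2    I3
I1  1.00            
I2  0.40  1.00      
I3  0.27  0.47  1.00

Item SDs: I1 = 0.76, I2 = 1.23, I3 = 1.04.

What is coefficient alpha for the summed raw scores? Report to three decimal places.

α = 0.643

Σσ²ᵢ = 0.76² + 1.23² + 1.04² = 3.1721
Covariances σ_ij = r_ij · s_i · s_j:
  σ(I1,I2) = 0.40 × 0.76 × 1.23 = 0.3739
  σ(I1,I3) = 0.27 × 0.76 × 1.04 = 0.2134
  σ(I2,I3) = 0.47 × 1.23 × 1.04 = 0.6012
σ²_T = Σσ²ᵢ + 2·Σσ_ij = 3.1721 + 2 × 1.1885 = 5.5491
α = (3/2)·(1 − 3.1721/5.5491) = 0.643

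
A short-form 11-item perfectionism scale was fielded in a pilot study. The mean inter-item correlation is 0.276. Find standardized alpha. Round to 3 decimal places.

Standardized α = k·r̄ / (1 + (k−1)·r̄) = 11 × 0.276 / (1 + 10 × 0.276)
  = 3.0360 / 3.7600 = 0.807

standardized alpha = 0.807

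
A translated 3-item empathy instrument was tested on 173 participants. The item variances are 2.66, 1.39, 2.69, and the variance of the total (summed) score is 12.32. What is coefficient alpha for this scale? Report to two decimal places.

coefficient alpha = 0.68

Σσᵢ² = 2.66 + 1.39 + 2.69 = 6.74
α = (k/(k−1))·(1 − Σσᵢ²/total variance) = (3/2)·(1 − 6.74/12.32) = 0.68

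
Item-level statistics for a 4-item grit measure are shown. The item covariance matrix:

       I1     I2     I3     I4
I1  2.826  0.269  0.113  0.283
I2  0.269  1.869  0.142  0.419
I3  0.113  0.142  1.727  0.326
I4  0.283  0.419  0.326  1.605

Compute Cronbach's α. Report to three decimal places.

α = 0.372

Σσ²ᵢ = 2.826 + 1.869 + 1.727 + 1.605 = 8.027
Sum of off-diagonal covariances = 1.552
Var(T) = 8.027 + 2 × 1.552 = 11.131
α = (k/(k−1))·(1 − Σσ²ᵢ/Var(T)) = (4/3)·(1 − 8.027/11.131) = 0.372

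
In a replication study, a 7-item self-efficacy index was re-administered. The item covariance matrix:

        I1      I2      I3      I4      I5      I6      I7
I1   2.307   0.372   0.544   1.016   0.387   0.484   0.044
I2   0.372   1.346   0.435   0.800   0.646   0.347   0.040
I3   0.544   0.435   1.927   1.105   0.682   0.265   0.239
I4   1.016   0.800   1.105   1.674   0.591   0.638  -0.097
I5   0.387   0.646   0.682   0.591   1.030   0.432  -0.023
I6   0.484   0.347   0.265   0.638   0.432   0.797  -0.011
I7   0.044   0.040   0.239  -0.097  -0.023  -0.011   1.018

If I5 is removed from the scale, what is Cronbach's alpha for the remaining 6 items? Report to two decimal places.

Remaining items: I1, I2, I3, I4, I6, I7 (k = 6).
sum of item variances = 2.307 + 1.346 + 1.927 + 1.674 + 0.797 + 1.018 = 9.069
σ²_total = 9.069 + 2 × 6.221 = 21.511
α (item deleted) = (6/5)·(1 − 9.069/21.511) = 0.69

α = 0.69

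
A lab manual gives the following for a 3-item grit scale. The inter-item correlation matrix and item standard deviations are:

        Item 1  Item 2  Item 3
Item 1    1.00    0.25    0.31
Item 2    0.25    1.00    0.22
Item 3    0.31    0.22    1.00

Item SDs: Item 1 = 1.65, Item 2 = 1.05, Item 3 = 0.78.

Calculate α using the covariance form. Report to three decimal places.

Σσ²ᵢ = 1.65² + 1.05² + 0.78² = 4.4334
Covariances σ_ij = r_ij · s_i · s_j:
  σ(Item 1,Item 2) = 0.25 × 1.65 × 1.05 = 0.4331
  σ(Item 1,Item 3) = 0.31 × 1.65 × 0.78 = 0.3990
  σ(Item 2,Item 3) = 0.22 × 1.05 × 0.78 = 0.1802
σ²_T = Σσ²ᵢ + 2·Σσ_ij = 4.4334 + 2 × 1.0123 = 6.4580
α = (3/2)·(1 − 4.4334/6.4580) = 0.470

α = 0.470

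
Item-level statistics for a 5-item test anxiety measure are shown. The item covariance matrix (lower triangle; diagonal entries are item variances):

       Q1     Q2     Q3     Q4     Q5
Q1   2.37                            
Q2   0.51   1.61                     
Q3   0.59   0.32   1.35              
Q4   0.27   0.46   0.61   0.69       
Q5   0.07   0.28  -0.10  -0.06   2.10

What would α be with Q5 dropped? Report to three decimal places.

α = 0.638

Remaining items: Q1, Q2, Q3, Q4 (k = 4).
Σσᵢ² = 2.37 + 1.61 + 1.35 + 0.69 = 6.02
total variance = 6.02 + 2 × 2.76 = 11.54
α (item deleted) = (4/3)·(1 − 6.02/11.54) = 0.638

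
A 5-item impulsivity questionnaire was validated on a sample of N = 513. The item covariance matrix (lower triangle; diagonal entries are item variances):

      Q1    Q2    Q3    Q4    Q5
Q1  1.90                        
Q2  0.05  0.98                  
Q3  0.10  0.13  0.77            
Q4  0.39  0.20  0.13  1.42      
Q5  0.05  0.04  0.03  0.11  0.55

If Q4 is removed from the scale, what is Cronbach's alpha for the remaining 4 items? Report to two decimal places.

Remaining items: Q1, Q2, Q3, Q5 (k = 4).
Σσᵢ² = 1.90 + 0.98 + 0.77 + 0.55 = 4.20
σ²_total = 4.20 + 2 × 0.40 = 5.00
α (item deleted) = (4/3)·(1 − 4.20/5.00) = 0.21

α = 0.21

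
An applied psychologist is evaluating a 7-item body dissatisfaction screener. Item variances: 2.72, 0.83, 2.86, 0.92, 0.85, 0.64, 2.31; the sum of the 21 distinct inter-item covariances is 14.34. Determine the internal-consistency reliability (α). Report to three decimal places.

α = 0.840

Σσ²ᵢ = 2.72 + 0.83 + 2.86 + 0.92 + 0.85 + 0.64 + 2.31 = 11.13
Sum of distinct covariances = 14.34
total variance = Σσ²ᵢ + 2·Σcov = 11.13 + 2 × 14.34 = 39.81
α = (7/6)·(1 − 11.13/39.81) = 0.840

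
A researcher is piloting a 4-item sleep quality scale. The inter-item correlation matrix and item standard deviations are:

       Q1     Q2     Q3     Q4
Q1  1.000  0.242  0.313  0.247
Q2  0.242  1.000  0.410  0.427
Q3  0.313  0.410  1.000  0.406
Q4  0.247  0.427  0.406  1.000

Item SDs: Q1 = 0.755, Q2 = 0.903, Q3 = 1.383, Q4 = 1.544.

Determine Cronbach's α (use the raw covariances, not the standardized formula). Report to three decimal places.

Σσ²ᵢ = 0.755² + 0.903² + 1.383² + 1.544² = 5.6821
Covariances σ_ij = r_ij · s_i · s_j:
  σ(Q1,Q2) = 0.242 × 0.755 × 0.903 = 0.1650
  σ(Q1,Q3) = 0.313 × 0.755 × 1.383 = 0.3268
  σ(Q1,Q4) = 0.247 × 0.755 × 1.544 = 0.2879
  σ(Q2,Q3) = 0.410 × 0.903 × 1.383 = 0.5120
  σ(Q2,Q4) = 0.427 × 0.903 × 1.544 = 0.5953
  σ(Q3,Q4) = 0.406 × 1.383 × 1.544 = 0.8670
σ²_T = Σσ²ᵢ + 2·Σσ_ij = 5.6821 + 2 × 2.7540 = 11.1901
α = (4/3)·(1 − 5.6821/11.1901) = 0.656

α = 0.656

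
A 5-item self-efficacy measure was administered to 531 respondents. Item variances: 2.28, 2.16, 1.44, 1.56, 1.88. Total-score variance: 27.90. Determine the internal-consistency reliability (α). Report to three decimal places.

ΣVar(i) = 2.28 + 2.16 + 1.44 + 1.56 + 1.88 = 9.32
α = (k/(k−1))·(1 − ΣVar(i)/σ²_total) = (5/4)·(1 − 9.32/27.90) = 0.832

α = 0.832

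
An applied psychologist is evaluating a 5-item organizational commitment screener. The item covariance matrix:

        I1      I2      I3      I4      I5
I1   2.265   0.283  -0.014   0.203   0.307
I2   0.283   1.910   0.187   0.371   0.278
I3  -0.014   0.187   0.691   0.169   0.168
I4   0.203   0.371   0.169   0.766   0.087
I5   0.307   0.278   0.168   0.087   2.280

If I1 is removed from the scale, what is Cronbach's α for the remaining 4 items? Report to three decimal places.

Remaining items: I2, I3, I4, I5 (k = 4).
Σσ²ᵢ = 1.910 + 0.691 + 0.766 + 2.280 = 5.647
σ²_T = 5.647 + 2 × 1.260 = 8.167
α (item deleted) = (4/3)·(1 − 5.647/8.167) = 0.411

Cronbach's α = 0.411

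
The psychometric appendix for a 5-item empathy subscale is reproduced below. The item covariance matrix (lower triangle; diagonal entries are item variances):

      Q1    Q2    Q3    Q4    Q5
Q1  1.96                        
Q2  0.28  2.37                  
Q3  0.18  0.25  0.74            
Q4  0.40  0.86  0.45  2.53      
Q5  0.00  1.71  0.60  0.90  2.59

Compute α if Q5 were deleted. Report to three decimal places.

α = 0.519

Remaining items: Q1, Q2, Q3, Q4 (k = 4).
sum of item variances = 1.96 + 2.37 + 0.74 + 2.53 = 7.60
σ²_total = 7.60 + 2 × 2.42 = 12.44
α (item deleted) = (4/3)·(1 − 7.60/12.44) = 0.519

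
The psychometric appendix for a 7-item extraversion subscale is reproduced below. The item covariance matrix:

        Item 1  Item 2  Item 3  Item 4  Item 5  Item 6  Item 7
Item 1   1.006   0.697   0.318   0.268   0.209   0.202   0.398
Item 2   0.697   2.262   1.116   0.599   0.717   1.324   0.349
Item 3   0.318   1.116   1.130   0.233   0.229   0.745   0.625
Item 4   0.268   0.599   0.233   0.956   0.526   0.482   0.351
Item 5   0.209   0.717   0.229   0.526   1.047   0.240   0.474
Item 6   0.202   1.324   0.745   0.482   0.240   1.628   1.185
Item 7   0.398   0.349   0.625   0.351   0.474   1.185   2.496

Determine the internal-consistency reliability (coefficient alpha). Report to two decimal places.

α = 0.80

ΣVar(i) = 1.006 + 2.262 + 1.130 + 0.956 + 1.047 + 1.628 + 2.496 = 10.525
Sum of the distinct covariances = 11.287
σ²_total = 10.525 + 2 × 11.287 = 33.099
α = (k/(k−1))·(1 − ΣVar(i)/σ²_total) = (7/6)·(1 − 10.525/33.099) = 0.80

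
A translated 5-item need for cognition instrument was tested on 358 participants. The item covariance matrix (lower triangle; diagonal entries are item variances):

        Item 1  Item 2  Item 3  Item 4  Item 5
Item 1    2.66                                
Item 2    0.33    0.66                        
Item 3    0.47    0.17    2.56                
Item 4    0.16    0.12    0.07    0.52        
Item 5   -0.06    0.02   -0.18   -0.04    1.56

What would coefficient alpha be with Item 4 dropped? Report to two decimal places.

coefficient alpha = 0.22

Remaining items: Item 1, Item 2, Item 3, Item 5 (k = 4).
Σσᵢ² = 2.66 + 0.66 + 2.56 + 1.56 = 7.44
σ²_T = 7.44 + 2 × 0.75 = 8.94
α (item deleted) = (4/3)·(1 − 7.44/8.94) = 0.22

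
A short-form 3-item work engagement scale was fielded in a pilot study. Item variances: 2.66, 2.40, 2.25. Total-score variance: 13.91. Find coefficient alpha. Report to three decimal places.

α = 0.712

Σσ²ᵢ = 2.66 + 2.40 + 2.25 = 7.31
α = (k/(k−1))·(1 − Σσ²ᵢ/Var(T)) = (3/2)·(1 − 7.31/13.91) = 0.712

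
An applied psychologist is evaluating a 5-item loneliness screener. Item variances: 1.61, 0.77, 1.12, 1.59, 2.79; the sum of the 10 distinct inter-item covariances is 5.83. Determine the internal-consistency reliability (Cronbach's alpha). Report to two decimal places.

Σσᵢ² = 1.61 + 0.77 + 1.12 + 1.59 + 2.79 = 7.88
Sum of distinct covariances = 5.83
σ²_T = Σσᵢ² + 2·Σcov = 7.88 + 2 × 5.83 = 19.54
α = (5/4)·(1 − 7.88/19.54) = 0.75

Cronbach's alpha = 0.75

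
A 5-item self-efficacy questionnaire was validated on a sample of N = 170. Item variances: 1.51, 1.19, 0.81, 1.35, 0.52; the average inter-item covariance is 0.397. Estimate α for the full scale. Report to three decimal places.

α = 0.745

sum of item variances = 1.51 + 1.19 + 0.81 + 1.35 + 0.52 = 5.38
Sum of the 10 distinct covariances = 10 × 0.397 = 3.970
total variance = sum of item variances + 2·Σcov = 5.38 + 2 × 3.970 = 13.320
α = (5/4)·(1 − 5.38/13.320) = 0.745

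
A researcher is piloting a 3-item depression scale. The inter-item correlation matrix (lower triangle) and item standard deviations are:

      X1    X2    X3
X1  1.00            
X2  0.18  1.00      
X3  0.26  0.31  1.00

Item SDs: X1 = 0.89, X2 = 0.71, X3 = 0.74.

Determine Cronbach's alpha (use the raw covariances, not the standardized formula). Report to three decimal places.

Cronbach's alpha = 0.490

Σσ²ᵢ = 0.89² + 0.71² + 0.74² = 1.8438
Covariances σ_ij = r_ij · s_i · s_j:
  σ(X1,X2) = 0.18 × 0.89 × 0.71 = 0.1137
  σ(X1,X3) = 0.26 × 0.89 × 0.74 = 0.1712
  σ(X2,X3) = 0.31 × 0.71 × 0.74 = 0.1629
σ²_T = Σσ²ᵢ + 2·Σσ_ij = 1.8438 + 2 × 0.4478 = 2.7394
α = (3/2)·(1 − 1.8438/2.7394) = 0.490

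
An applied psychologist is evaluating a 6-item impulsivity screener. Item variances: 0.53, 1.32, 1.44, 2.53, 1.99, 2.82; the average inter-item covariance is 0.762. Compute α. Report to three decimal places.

α = 0.819

Σσᵢ² = 0.53 + 1.32 + 1.44 + 2.53 + 1.99 + 2.82 = 10.63
Sum of the 15 distinct covariances = 15 × 0.762 = 11.430
total variance = Σσᵢ² + 2·Σcov = 10.63 + 2 × 11.430 = 33.490
α = (6/5)·(1 − 10.63/33.490) = 0.819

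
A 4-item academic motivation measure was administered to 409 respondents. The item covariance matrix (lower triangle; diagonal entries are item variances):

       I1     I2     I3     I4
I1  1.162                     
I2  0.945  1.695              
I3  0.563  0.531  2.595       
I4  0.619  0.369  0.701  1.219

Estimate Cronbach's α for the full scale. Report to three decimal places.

Cronbach's α = 0.704

ΣVar(i) = 1.162 + 1.695 + 2.595 + 1.219 = 6.671
Σ_{i<j} σ_ij = 3.728
σ²_total = 6.671 + 2 × 3.728 = 14.127
α = (k/(k−1))·(1 − ΣVar(i)/σ²_total) = (4/3)·(1 − 6.671/14.127) = 0.704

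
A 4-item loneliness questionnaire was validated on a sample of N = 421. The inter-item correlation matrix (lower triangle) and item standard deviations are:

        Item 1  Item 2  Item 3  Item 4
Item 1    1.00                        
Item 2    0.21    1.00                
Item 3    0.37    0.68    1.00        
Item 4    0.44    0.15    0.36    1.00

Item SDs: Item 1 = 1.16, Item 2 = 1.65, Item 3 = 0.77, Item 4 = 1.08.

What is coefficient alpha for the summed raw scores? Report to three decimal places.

Σσ²ᵢ = 1.16² + 1.65² + 0.77² + 1.08² = 5.8274
Covariances σ_ij = r_ij · s_i · s_j:
  σ(Item 1,Item 2) = 0.21 × 1.16 × 1.65 = 0.4019
  σ(Item 1,Item 3) = 0.37 × 1.16 × 0.77 = 0.3305
  σ(Item 1,Item 4) = 0.44 × 1.16 × 1.08 = 0.5512
  σ(Item 2,Item 3) = 0.68 × 1.65 × 0.77 = 0.8639
  σ(Item 2,Item 4) = 0.15 × 1.65 × 1.08 = 0.2673
  σ(Item 3,Item 4) = 0.36 × 0.77 × 1.08 = 0.2994
σ²_T = Σσ²ᵢ + 2·Σσ_ij = 5.8274 + 2 × 2.7142 = 11.2558
α = (4/3)·(1 − 5.8274/11.2558) = 0.643

coefficient alpha = 0.643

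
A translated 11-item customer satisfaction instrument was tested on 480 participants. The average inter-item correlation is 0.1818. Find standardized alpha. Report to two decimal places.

Standardized α = k·r̄ / (1 + (k−1)·r̄) = 11 × 0.1818 / (1 + 10 × 0.1818)
  = 1.9998 / 2.8180 = 0.71

α = 0.71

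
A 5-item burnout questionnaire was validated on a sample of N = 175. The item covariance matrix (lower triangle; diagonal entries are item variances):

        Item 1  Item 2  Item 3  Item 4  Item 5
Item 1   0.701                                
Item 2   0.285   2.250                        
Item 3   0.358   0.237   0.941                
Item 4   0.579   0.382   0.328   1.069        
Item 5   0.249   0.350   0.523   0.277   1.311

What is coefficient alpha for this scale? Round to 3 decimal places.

coefficient alpha = 0.665

sum of item variances = 0.701 + 2.250 + 0.941 + 1.069 + 1.311 = 6.272
Sum of the distinct covariances = 3.568
total variance = 6.272 + 2 × 3.568 = 13.408
α = (k/(k−1))·(1 − sum of item variances/total variance) = (5/4)·(1 − 6.272/13.408) = 0.665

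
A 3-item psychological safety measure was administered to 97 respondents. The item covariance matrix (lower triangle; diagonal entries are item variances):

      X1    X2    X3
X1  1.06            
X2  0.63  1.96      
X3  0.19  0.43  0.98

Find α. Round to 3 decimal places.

α = 0.577

ΣVar(i) = 1.06 + 1.96 + 0.98 = 4.00
Sum of the distinct covariances = 1.25
Var(T) = 4.00 + 2 × 1.25 = 6.50
α = (k/(k−1))·(1 − ΣVar(i)/Var(T)) = (3/2)·(1 − 4.00/6.50) = 0.577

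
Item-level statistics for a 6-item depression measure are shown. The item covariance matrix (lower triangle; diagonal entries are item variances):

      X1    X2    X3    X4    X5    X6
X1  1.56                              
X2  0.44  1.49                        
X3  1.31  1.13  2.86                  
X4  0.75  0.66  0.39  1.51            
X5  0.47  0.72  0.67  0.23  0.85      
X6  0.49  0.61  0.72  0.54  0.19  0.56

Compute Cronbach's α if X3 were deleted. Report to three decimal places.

Remaining items: X1, X2, X4, X5, X6 (k = 5).
Σσᵢ² = 1.56 + 1.49 + 1.51 + 0.85 + 0.56 = 5.97
Var(T) = 5.97 + 2 × 5.10 = 16.17
α (item deleted) = (5/4)·(1 − 5.97/16.17) = 0.788

Cronbach's α = 0.788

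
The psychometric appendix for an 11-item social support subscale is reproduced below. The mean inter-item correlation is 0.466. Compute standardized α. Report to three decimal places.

α = 0.906

Standardized α = k·r̄ / (1 + (k−1)·r̄) = 11 × 0.466 / (1 + 10 × 0.466)
  = 5.1260 / 5.6600 = 0.906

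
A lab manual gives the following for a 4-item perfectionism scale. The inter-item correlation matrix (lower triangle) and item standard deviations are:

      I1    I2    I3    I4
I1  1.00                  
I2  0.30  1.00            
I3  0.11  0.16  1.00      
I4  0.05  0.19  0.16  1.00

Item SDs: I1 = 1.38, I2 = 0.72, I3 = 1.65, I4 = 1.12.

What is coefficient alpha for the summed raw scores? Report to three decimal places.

coefficient alpha = 0.378

Σσ²ᵢ = 1.38² + 0.72² + 1.65² + 1.12² = 6.3997
Covariances σ_ij = r_ij · s_i · s_j:
  σ(I1,I2) = 0.30 × 1.38 × 0.72 = 0.2981
  σ(I1,I3) = 0.11 × 1.38 × 1.65 = 0.2505
  σ(I1,I4) = 0.05 × 1.38 × 1.12 = 0.0773
  σ(I2,I3) = 0.16 × 0.72 × 1.65 = 0.1901
  σ(I2,I4) = 0.19 × 0.72 × 1.12 = 0.1532
  σ(I3,I4) = 0.16 × 1.65 × 1.12 = 0.2957
σ²_T = Σσ²ᵢ + 2·Σσ_ij = 6.3997 + 2 × 1.2649 = 8.9295
α = (4/3)·(1 − 6.3997/8.9295) = 0.378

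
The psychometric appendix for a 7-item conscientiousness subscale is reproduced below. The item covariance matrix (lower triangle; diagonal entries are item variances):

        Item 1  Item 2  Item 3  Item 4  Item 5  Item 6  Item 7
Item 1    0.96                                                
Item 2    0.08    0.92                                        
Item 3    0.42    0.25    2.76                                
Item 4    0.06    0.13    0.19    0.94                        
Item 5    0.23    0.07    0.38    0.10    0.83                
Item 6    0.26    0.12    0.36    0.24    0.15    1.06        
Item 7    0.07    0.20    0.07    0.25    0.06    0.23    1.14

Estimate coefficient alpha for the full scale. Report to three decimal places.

Σσᵢ² = 0.96 + 0.92 + 2.76 + 0.94 + 0.83 + 1.06 + 1.14 = 8.61
Sum of the distinct covariances = 3.92
σ²_total = 8.61 + 2 × 3.92 = 16.45
α = (k/(k−1))·(1 − Σσᵢ²/σ²_total) = (7/6)·(1 − 8.61/16.45) = 0.556

coefficient alpha = 0.556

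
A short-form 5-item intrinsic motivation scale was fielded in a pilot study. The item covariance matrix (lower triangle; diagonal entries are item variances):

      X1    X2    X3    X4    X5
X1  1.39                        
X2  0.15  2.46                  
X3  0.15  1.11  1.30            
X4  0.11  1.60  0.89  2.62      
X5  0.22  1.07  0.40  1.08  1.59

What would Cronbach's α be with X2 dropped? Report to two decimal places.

Cronbach's α = 0.60

Remaining items: X1, X3, X4, X5 (k = 4).
Σσ²ᵢ = 1.39 + 1.30 + 2.62 + 1.59 = 6.90
σ²_total = 6.90 + 2 × 2.85 = 12.60
α (item deleted) = (4/3)·(1 − 6.90/12.60) = 0.60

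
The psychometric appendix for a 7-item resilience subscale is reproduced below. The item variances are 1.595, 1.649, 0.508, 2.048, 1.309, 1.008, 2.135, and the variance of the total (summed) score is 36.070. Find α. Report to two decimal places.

α = 0.84

ΣVar(i) = 1.595 + 1.649 + 0.508 + 2.048 + 1.309 + 1.008 + 2.135 = 10.252
α = (k/(k−1))·(1 − ΣVar(i)/σ²_T) = (7/6)·(1 − 10.252/36.070) = 0.84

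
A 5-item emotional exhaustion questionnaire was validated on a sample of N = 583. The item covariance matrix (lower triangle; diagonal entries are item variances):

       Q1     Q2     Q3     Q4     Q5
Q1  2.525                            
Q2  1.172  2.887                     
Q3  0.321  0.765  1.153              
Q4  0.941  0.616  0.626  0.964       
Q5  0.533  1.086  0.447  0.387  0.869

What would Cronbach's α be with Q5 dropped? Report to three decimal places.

α = 0.722

Remaining items: Q1, Q2, Q3, Q4 (k = 4).
ΣVar(i) = 2.525 + 2.887 + 1.153 + 0.964 = 7.529
σ²_total = 7.529 + 2 × 4.441 = 16.411
α (item deleted) = (4/3)·(1 − 7.529/16.411) = 0.722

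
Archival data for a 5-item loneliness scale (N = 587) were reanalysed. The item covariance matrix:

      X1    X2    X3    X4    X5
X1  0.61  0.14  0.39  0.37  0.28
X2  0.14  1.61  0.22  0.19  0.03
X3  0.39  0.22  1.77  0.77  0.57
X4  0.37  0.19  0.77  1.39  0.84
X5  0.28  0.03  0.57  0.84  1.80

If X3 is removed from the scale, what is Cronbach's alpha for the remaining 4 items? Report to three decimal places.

α = 0.542

Remaining items: X1, X2, X4, X5 (k = 4).
ΣVar(i) = 0.61 + 1.61 + 1.39 + 1.80 = 5.41
σ²_total = 5.41 + 2 × 1.85 = 9.11
α (item deleted) = (4/3)·(1 − 5.41/9.11) = 0.542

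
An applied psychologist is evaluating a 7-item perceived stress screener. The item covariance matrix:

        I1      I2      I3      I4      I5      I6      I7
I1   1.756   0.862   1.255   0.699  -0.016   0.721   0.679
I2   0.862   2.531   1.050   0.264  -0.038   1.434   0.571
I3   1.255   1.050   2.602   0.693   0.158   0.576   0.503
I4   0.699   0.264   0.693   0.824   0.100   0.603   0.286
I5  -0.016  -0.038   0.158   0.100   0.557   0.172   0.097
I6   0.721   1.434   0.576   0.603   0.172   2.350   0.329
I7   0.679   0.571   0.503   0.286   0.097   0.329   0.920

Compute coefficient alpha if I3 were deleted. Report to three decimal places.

Remaining items: I1, I2, I4, I5, I6, I7 (k = 6).
Σσ²ᵢ = 1.756 + 2.531 + 0.824 + 0.557 + 2.350 + 0.920 = 8.938
Var(T) = 8.938 + 2 × 6.763 = 22.464
α (item deleted) = (6/5)·(1 − 8.938/22.464) = 0.723

coefficient alpha = 0.723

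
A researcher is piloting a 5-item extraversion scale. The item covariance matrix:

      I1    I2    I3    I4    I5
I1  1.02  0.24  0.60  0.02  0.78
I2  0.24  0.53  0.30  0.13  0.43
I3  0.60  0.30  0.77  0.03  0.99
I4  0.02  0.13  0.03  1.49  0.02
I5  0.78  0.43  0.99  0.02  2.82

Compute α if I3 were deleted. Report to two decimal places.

Remaining items: I1, I2, I4, I5 (k = 4).
sum of item variances = 1.02 + 0.53 + 1.49 + 2.82 = 5.86
total variance = 5.86 + 2 × 1.62 = 9.10
α (item deleted) = (4/3)·(1 − 5.86/9.10) = 0.47

α = 0.47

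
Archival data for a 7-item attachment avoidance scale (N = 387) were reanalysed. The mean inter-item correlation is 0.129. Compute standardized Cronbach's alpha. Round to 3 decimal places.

Standardized α = k·r̄ / (1 + (k−1)·r̄) = 7 × 0.129 / (1 + 6 × 0.129)
  = 0.9030 / 1.7740 = 0.509

standardized Cronbach's alpha = 0.509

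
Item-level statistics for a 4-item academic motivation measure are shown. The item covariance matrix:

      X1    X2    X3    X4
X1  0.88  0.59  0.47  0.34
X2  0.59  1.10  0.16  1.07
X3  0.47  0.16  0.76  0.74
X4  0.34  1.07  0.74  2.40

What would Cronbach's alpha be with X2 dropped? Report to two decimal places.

Remaining items: X1, X3, X4 (k = 3).
sum of item variances = 0.88 + 0.76 + 2.40 = 4.04
total variance = 4.04 + 2 × 1.55 = 7.14
α (item deleted) = (3/2)·(1 − 4.04/7.14) = 0.65

Cronbach's alpha = 0.65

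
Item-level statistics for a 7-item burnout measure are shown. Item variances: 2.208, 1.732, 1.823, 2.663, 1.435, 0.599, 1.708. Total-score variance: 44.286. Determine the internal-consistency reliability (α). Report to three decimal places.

α = 0.846

Σσᵢ² = 2.208 + 1.732 + 1.823 + 2.663 + 1.435 + 0.599 + 1.708 = 12.168
α = (k/(k−1))·(1 − Σσᵢ²/Var(T)) = (7/6)·(1 − 12.168/44.286) = 0.846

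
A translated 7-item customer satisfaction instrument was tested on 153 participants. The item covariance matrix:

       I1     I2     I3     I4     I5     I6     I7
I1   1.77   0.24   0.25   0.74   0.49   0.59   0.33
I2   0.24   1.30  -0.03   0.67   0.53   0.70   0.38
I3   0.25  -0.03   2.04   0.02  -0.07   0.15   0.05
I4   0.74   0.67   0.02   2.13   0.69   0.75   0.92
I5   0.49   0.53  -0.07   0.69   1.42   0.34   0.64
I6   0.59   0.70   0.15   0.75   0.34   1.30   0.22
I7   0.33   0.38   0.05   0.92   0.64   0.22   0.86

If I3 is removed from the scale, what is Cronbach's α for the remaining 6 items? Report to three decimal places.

Cronbach's α = 0.783

Remaining items: I1, I2, I4, I5, I6, I7 (k = 6).
Σσ²ᵢ = 1.77 + 1.30 + 2.13 + 1.42 + 1.30 + 0.86 = 8.78
total variance = 8.78 + 2 × 8.23 = 25.24
α (item deleted) = (6/5)·(1 − 8.78/25.24) = 0.783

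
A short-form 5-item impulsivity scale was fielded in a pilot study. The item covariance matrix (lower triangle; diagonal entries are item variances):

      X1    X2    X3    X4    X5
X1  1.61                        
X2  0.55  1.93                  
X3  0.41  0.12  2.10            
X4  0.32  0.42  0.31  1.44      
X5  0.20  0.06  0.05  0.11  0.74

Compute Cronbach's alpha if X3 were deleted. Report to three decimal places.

Cronbach's alpha = 0.490

Remaining items: X1, X2, X4, X5 (k = 4).
Σσᵢ² = 1.61 + 1.93 + 1.44 + 0.74 = 5.72
Var(T) = 5.72 + 2 × 1.66 = 9.04
α (item deleted) = (4/3)·(1 − 5.72/9.04) = 0.490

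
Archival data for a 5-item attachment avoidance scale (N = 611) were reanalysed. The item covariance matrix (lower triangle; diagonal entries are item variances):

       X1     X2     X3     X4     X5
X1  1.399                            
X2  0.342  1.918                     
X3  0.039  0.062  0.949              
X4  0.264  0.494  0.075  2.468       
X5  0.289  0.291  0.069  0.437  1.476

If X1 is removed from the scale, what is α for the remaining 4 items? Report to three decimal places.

Remaining items: X2, X3, X4, X5 (k = 4).
sum of item variances = 1.918 + 0.949 + 2.468 + 1.476 = 6.811
Var(T) = 6.811 + 2 × 1.428 = 9.667
α (item deleted) = (4/3)·(1 − 6.811/9.667) = 0.394

α = 0.394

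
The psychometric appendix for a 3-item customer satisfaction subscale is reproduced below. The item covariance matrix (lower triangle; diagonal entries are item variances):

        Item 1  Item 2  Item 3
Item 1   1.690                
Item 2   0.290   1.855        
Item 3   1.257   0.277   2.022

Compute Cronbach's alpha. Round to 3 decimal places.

Cronbach's alpha = 0.594

Σσᵢ² = 1.690 + 1.855 + 2.022 = 5.567
Sum of off-diagonal covariances = 1.824
σ²_T = 5.567 + 2 × 1.824 = 9.215
α = (k/(k−1))·(1 − Σσᵢ²/σ²_T) = (3/2)·(1 − 5.567/9.215) = 0.594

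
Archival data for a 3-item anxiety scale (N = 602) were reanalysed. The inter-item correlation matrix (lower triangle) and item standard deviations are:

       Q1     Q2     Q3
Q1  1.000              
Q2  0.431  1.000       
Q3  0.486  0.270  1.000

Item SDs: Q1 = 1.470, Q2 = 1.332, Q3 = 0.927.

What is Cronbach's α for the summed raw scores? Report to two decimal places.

Cronbach's α = 0.65

Σσ²ᵢ = 1.470² + 1.332² + 0.927² = 4.7945
Covariances σ_ij = r_ij · s_i · s_j:
  σ(Q1,Q2) = 0.431 × 1.470 × 1.332 = 0.8439
  σ(Q1,Q3) = 0.486 × 1.470 × 0.927 = 0.6623
  σ(Q2,Q3) = 0.270 × 1.332 × 0.927 = 0.3334
σ²_T = Σσ²ᵢ + 2·Σσ_ij = 4.7945 + 2 × 1.8396 = 8.4737
α = (3/2)·(1 − 4.7945/8.4737) = 0.65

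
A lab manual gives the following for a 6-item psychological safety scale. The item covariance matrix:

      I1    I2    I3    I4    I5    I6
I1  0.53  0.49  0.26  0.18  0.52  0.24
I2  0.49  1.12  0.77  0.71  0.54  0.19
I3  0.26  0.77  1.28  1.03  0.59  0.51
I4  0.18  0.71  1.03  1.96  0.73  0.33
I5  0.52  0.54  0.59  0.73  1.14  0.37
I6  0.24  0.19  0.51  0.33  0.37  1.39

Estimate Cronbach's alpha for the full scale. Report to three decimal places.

Σσ²ᵢ = 0.53 + 1.12 + 1.28 + 1.96 + 1.14 + 1.39 = 7.42
Σ_{i<j} σ_ij = 7.46
σ²_T = 7.42 + 2 × 7.46 = 22.34
α = (k/(k−1))·(1 − Σσ²ᵢ/σ²_T) = (6/5)·(1 − 7.42/22.34) = 0.801

α = 0.801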